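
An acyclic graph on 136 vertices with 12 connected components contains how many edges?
124 (Each of the 12 component trees on V_i vertices has V_i - 1 edges; summing gives V - C = 136 - 12 = 124)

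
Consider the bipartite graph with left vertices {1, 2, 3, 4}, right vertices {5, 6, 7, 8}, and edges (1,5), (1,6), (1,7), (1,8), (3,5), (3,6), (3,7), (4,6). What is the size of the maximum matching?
3 (matching: (1,8), (3,7), (4,6); upper bound min(|L|,|R|) = min(4,4) = 4)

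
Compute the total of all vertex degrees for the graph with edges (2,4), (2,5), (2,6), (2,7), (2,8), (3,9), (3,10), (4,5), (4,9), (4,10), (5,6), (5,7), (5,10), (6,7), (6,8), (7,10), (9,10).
34 (handshake: sum of degrees = 2|E| = 2 x 17 = 34)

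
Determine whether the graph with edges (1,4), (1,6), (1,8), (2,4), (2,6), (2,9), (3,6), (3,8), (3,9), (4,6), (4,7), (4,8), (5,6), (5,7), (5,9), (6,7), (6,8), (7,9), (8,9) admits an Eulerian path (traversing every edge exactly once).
No (8 vertices have odd degree: {1, 2, 3, 4, 5, 6, 8, 9}; Eulerian path requires 0 or 2)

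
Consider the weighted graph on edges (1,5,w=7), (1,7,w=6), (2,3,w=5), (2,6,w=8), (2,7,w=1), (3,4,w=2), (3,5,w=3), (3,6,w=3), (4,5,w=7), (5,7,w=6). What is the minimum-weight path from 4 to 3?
2 (path: 4 -> 3; weights 2 = 2)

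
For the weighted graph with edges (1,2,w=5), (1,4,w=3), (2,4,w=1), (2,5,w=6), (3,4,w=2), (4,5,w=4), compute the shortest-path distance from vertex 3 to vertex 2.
3 (path: 3 -> 4 -> 2; weights 2 + 1 = 3)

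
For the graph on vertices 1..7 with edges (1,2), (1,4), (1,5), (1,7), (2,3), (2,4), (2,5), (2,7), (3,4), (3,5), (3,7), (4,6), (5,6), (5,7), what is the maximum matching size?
3 (matching: (1,4), (3,7), (5,6); upper bound floor(n/2) = floor(7/2) = 3)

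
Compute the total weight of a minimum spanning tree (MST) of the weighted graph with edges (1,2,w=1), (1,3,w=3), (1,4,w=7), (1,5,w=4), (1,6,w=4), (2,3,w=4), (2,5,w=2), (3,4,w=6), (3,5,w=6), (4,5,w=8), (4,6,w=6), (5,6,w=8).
16 (MST edges: (1,2,w=1), (1,3,w=3), (1,6,w=4), (2,5,w=2), (3,4,w=6); sum of weights 1 + 3 + 4 + 2 + 6 = 16)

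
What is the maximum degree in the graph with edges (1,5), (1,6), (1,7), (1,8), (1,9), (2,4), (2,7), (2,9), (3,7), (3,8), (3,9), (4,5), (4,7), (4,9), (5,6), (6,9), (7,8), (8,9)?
6 (attained at vertex 9)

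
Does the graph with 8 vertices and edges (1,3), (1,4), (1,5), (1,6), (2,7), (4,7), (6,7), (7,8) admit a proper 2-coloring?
Yes. Partition: {1, 7}, {2, 3, 4, 5, 6, 8}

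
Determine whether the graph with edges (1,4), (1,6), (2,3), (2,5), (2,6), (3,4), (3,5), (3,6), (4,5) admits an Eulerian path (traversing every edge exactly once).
No (4 vertices have odd degree: {2, 4, 5, 6}; Eulerian path requires 0 or 2)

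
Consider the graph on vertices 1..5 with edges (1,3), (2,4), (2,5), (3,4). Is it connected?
Yes (BFS from 1 visits [1, 3, 4, 2, 5] — all 5 vertices reached)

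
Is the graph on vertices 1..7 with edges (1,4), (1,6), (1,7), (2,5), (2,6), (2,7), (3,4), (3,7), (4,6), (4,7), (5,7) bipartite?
No (odd cycle of length 3: 4 -> 1 -> 7 -> 4)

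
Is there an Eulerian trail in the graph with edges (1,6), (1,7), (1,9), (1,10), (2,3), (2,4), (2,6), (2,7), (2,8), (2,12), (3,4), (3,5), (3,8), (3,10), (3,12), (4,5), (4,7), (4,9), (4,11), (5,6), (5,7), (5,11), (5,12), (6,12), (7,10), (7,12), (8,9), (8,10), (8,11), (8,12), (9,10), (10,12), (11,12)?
Yes — and in fact it has an Eulerian circuit (the graph is connected and all 12 vertices have even degree)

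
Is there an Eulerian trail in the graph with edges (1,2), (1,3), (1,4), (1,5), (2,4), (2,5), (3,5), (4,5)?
Yes (the graph is connected and exactly 2 vertices have odd degree: {2, 4}; any Eulerian path must start and end at those)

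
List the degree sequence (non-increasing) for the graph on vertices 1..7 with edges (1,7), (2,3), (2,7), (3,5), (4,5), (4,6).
[2, 2, 2, 2, 2, 1, 1] (degrees: deg(1)=1, deg(2)=2, deg(3)=2, deg(4)=2, deg(5)=2, deg(6)=1, deg(7)=2)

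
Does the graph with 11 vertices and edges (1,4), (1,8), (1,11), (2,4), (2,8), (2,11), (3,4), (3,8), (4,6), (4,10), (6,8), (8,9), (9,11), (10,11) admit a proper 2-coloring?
Yes. Partition: {1, 2, 3, 5, 6, 7, 9, 10}, {4, 8, 11}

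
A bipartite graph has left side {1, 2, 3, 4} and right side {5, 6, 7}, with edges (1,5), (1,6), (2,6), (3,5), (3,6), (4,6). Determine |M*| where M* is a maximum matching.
2 (matching: (1,6), (3,5); upper bound min(|L|,|R|) = min(4,3) = 3)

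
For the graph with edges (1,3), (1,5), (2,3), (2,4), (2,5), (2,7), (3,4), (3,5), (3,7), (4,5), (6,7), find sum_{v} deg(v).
22 (handshake: sum of degrees = 2|E| = 2 x 11 = 22)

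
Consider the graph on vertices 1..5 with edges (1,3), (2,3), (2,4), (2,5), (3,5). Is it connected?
Yes (BFS from 1 visits [1, 3, 2, 5, 4] — all 5 vertices reached)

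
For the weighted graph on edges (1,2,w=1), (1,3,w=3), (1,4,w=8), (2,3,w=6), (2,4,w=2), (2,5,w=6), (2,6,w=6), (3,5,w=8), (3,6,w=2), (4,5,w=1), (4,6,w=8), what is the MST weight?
9 (MST edges: (1,2,w=1), (1,3,w=3), (2,4,w=2), (3,6,w=2), (4,5,w=1); sum of weights 1 + 3 + 2 + 2 + 1 = 9)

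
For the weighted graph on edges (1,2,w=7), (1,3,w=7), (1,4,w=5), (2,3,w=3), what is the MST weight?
15 (MST edges: (1,3,w=7), (1,4,w=5), (2,3,w=3); sum of weights 7 + 5 + 3 = 15)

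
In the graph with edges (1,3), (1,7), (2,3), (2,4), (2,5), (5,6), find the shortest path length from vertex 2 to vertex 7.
3 (path: 2 -> 3 -> 1 -> 7, 3 edges)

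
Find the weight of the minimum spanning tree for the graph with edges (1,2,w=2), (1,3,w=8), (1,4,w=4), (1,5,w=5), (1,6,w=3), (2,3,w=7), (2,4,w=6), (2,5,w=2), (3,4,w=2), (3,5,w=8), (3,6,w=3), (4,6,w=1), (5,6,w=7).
10 (MST edges: (1,2,w=2), (1,6,w=3), (2,5,w=2), (3,4,w=2), (4,6,w=1); sum of weights 2 + 3 + 2 + 2 + 1 = 10)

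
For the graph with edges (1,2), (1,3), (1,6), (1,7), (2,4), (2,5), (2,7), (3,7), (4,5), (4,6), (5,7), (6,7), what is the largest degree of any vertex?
5 (attained at vertex 7)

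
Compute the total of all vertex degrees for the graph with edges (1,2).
2 (handshake: sum of degrees = 2|E| = 2 x 1 = 2)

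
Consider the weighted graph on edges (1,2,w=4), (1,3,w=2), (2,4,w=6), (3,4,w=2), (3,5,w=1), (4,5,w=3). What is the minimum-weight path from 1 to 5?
3 (path: 1 -> 3 -> 5; weights 2 + 1 = 3)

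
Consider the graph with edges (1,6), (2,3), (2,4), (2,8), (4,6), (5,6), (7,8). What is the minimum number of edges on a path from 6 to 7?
4 (path: 6 -> 4 -> 2 -> 8 -> 7, 4 edges)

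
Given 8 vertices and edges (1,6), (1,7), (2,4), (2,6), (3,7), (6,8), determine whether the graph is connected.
No, it has 2 components: {1, 2, 3, 4, 6, 7, 8}, {5}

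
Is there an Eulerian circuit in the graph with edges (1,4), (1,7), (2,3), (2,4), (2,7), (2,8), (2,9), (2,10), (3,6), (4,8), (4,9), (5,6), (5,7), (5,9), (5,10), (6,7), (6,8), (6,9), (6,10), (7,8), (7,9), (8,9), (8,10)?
Yes (the graph is connected and all 10 vertices have even degree)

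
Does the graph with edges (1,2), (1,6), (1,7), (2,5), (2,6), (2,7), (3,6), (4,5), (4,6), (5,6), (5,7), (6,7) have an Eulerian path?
Yes (the graph is connected and exactly 2 vertices have odd degree: {1, 3}; any Eulerian path must start and end at those)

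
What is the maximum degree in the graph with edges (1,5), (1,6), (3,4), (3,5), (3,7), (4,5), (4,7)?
3 (attained at vertices 3, 4, 5)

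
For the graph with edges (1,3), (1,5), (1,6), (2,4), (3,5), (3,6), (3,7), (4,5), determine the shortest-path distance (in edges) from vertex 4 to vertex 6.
3 (path: 4 -> 5 -> 3 -> 6, 3 edges)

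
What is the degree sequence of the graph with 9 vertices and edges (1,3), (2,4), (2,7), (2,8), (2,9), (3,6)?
[4, 2, 1, 1, 1, 1, 1, 1, 0] (degrees: deg(1)=1, deg(2)=4, deg(3)=2, deg(4)=1, deg(5)=0, deg(6)=1, deg(7)=1, deg(8)=1, deg(9)=1)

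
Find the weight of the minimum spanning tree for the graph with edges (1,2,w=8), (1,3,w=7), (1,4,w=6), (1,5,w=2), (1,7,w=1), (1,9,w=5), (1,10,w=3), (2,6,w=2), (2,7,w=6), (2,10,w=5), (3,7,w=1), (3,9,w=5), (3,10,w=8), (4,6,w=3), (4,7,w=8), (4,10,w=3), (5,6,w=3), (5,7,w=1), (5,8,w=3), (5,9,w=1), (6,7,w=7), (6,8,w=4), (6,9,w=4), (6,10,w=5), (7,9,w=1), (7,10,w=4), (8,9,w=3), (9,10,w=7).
18 (MST edges: (1,7,w=1), (1,10,w=3), (2,6,w=2), (3,7,w=1), (4,6,w=3), (4,10,w=3), (5,7,w=1), (5,8,w=3), (5,9,w=1); sum of weights 1 + 3 + 2 + 1 + 3 + 3 + 1 + 3 + 1 = 18)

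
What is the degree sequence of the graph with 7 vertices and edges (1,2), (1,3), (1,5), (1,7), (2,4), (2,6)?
[4, 3, 1, 1, 1, 1, 1] (degrees: deg(1)=4, deg(2)=3, deg(3)=1, deg(4)=1, deg(5)=1, deg(6)=1, deg(7)=1)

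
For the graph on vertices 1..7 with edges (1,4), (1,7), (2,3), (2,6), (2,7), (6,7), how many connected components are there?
2 (components: {1, 2, 3, 4, 6, 7}, {5})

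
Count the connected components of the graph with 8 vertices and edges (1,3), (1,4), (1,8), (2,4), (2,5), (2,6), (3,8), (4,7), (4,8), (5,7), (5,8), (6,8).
1 (components: {1, 2, 3, 4, 5, 6, 7, 8})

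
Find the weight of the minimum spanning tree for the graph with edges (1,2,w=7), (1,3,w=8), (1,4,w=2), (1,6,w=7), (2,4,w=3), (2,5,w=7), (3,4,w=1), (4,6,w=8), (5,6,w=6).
19 (MST edges: (1,4,w=2), (1,6,w=7), (2,4,w=3), (3,4,w=1), (5,6,w=6); sum of weights 2 + 7 + 3 + 1 + 6 = 19)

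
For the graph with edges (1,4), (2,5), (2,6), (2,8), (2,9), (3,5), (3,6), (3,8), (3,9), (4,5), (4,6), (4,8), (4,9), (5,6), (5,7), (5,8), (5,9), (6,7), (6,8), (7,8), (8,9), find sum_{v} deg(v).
42 (handshake: sum of degrees = 2|E| = 2 x 21 = 42)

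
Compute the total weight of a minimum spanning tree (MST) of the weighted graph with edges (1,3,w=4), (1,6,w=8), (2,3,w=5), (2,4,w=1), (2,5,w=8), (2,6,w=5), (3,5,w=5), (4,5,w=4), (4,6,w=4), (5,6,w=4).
18 (MST edges: (1,3,w=4), (2,3,w=5), (2,4,w=1), (4,5,w=4), (4,6,w=4); sum of weights 4 + 5 + 1 + 4 + 4 = 18)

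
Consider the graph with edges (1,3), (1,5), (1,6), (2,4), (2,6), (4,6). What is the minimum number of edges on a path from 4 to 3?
3 (path: 4 -> 6 -> 1 -> 3, 3 edges)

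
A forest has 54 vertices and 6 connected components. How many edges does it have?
48 (Each of the 6 component trees on V_i vertices has V_i - 1 edges; summing gives V - C = 54 - 6 = 48)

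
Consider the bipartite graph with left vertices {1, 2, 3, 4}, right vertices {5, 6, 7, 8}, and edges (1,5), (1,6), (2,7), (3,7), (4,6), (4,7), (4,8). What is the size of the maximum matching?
3 (matching: (1,6), (2,7), (4,8); upper bound min(|L|,|R|) = min(4,4) = 4)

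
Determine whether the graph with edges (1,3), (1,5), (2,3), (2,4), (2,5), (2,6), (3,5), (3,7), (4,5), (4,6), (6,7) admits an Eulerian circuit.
No (2 vertices have odd degree: {4, 6}; Eulerian circuit requires 0)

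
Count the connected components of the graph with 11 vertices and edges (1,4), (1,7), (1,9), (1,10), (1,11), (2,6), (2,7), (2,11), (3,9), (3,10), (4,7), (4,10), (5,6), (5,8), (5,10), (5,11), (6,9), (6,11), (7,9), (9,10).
1 (components: {1, 2, 3, 4, 5, 6, 7, 8, 9, 10, 11})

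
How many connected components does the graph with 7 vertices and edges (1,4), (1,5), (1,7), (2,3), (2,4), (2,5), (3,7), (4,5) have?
2 (components: {1, 2, 3, 4, 5, 7}, {6})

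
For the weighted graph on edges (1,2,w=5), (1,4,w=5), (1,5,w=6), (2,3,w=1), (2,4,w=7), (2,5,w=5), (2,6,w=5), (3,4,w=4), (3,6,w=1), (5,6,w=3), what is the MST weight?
14 (MST edges: (1,2,w=5), (2,3,w=1), (3,4,w=4), (3,6,w=1), (5,6,w=3); sum of weights 5 + 1 + 4 + 1 + 3 = 14)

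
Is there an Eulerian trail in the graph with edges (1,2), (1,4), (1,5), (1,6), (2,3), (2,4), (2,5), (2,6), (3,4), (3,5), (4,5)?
Yes (the graph is connected and exactly 2 vertices have odd degree: {2, 3}; any Eulerian path must start and end at those)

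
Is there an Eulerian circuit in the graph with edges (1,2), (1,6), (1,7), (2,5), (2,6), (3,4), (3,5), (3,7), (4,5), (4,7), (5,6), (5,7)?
No (6 vertices have odd degree: {1, 2, 3, 4, 5, 6}; Eulerian circuit requires 0)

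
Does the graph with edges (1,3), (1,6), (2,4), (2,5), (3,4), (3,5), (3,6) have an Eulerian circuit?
Yes (the graph is connected and all 6 vertices have even degree)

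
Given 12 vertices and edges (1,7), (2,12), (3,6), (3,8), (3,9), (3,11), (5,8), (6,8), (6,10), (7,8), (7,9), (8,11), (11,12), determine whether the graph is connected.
No, it has 2 components: {1, 2, 3, 5, 6, 7, 8, 9, 10, 11, 12}, {4}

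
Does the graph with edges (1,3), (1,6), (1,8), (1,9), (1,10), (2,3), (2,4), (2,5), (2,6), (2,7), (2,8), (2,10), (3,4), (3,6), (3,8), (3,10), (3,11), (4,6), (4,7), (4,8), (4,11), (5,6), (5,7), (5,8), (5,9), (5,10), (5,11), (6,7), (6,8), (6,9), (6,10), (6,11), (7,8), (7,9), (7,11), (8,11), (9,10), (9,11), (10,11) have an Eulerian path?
No (6 vertices have odd degree: {1, 2, 3, 5, 7, 10}; Eulerian path requires 0 or 2)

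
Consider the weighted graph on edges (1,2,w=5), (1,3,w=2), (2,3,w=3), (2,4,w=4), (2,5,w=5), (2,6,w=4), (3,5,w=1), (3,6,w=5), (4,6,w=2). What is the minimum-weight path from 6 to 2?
4 (path: 6 -> 2; weights 4 = 4)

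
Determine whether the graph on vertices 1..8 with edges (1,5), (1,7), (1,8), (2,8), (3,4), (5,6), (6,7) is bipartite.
Yes. Partition: {1, 2, 3, 6}, {4, 5, 7, 8}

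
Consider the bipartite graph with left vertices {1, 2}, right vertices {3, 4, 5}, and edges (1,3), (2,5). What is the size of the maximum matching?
2 (matching: (1,3), (2,5); upper bound min(|L|,|R|) = min(2,3) = 2)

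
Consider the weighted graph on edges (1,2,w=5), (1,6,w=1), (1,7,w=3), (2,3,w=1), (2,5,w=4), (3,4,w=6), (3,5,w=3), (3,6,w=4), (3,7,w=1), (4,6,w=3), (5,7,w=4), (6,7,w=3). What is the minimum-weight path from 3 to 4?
6 (path: 3 -> 4; weights 6 = 6)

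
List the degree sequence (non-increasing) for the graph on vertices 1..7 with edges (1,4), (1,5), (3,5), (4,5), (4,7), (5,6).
[4, 3, 2, 1, 1, 1, 0] (degrees: deg(1)=2, deg(2)=0, deg(3)=1, deg(4)=3, deg(5)=4, deg(6)=1, deg(7)=1)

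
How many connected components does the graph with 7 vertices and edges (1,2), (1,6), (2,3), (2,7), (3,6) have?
3 (components: {1, 2, 3, 6, 7}, {4}, {5})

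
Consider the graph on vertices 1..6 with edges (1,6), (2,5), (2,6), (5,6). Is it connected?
No, it has 3 components: {1, 2, 5, 6}, {3}, {4}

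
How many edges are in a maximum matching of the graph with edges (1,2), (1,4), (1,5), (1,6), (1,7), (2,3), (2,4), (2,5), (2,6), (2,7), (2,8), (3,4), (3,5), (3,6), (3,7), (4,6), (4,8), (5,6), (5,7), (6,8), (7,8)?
4 (matching: (1,7), (2,8), (3,4), (5,6); upper bound floor(n/2) = floor(8/2) = 4)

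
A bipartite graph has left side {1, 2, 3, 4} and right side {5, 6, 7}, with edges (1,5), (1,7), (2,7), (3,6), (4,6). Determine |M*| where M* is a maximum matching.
3 (matching: (1,5), (2,7), (3,6); upper bound min(|L|,|R|) = min(4,3) = 3)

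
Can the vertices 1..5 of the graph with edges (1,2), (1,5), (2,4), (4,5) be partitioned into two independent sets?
Yes. Partition: {1, 3, 4}, {2, 5}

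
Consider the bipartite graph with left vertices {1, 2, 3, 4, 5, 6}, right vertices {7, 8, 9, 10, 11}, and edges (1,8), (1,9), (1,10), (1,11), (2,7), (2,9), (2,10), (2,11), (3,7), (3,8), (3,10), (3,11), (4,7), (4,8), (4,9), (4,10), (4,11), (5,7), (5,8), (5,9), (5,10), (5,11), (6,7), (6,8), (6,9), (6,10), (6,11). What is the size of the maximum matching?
5 (matching: (1,11), (2,10), (3,8), (4,9), (5,7); upper bound min(|L|,|R|) = min(6,5) = 5)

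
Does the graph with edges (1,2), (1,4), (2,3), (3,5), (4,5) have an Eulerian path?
Yes — and in fact it has an Eulerian circuit (the graph is connected and all 5 vertices have even degree)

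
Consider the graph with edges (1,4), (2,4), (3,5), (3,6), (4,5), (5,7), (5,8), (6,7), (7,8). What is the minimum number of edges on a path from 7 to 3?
2 (path: 7 -> 5 -> 3, 2 edges)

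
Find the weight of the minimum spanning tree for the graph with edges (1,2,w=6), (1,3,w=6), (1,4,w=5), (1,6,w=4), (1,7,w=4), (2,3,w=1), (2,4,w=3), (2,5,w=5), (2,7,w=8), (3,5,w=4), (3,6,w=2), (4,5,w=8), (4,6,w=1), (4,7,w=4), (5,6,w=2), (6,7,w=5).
14 (MST edges: (1,6,w=4), (1,7,w=4), (2,3,w=1), (3,6,w=2), (4,6,w=1), (5,6,w=2); sum of weights 4 + 4 + 1 + 2 + 1 + 2 = 14)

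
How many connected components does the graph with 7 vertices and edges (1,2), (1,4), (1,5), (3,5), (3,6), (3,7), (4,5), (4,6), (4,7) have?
1 (components: {1, 2, 3, 4, 5, 6, 7})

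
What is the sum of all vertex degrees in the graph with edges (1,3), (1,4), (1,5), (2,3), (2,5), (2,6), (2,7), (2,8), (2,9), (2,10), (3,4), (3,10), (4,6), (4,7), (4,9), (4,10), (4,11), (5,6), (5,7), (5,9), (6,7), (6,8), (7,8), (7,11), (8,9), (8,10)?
52 (handshake: sum of degrees = 2|E| = 2 x 26 = 52)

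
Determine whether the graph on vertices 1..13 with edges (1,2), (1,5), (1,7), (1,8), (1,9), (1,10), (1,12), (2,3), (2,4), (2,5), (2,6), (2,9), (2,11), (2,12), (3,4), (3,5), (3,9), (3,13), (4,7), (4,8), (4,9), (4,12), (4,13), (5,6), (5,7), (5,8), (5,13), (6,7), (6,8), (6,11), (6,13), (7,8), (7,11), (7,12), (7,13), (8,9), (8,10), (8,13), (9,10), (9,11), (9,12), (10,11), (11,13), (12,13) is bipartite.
No (odd cycle of length 3: 7 -> 1 -> 12 -> 7)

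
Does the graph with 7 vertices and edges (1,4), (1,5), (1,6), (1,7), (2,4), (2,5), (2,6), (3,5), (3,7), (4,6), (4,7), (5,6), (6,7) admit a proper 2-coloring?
No (odd cycle of length 3: 7 -> 1 -> 6 -> 7)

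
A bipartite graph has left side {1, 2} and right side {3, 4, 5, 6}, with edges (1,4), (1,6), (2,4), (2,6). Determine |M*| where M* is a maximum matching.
2 (matching: (1,6), (2,4); upper bound min(|L|,|R|) = min(2,4) = 2)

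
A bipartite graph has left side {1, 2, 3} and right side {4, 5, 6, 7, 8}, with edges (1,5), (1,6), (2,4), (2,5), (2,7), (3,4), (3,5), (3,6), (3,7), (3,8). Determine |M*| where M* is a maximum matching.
3 (matching: (1,6), (2,7), (3,8); upper bound min(|L|,|R|) = min(3,5) = 3)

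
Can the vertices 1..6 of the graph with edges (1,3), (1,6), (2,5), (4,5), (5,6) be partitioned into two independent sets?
Yes. Partition: {1, 5}, {2, 3, 4, 6}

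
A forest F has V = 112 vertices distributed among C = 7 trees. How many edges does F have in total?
105 (Each of the 7 component trees on V_i vertices has V_i - 1 edges; summing gives V - C = 112 - 7 = 105)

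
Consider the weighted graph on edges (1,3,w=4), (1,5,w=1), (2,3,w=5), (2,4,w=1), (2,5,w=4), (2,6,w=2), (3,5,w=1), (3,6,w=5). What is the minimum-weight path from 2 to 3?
5 (path: 2 -> 3; weights 5 = 5)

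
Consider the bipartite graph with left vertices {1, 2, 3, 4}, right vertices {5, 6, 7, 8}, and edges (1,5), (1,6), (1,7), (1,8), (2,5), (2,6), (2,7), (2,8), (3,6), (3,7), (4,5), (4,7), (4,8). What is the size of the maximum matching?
4 (matching: (1,8), (2,7), (3,6), (4,5); upper bound min(|L|,|R|) = min(4,4) = 4)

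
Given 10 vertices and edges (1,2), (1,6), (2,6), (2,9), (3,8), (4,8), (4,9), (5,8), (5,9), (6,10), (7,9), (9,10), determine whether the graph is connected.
Yes (BFS from 1 visits [1, 2, 6, 9, 10, 4, 5, 7, 8, 3] — all 10 vertices reached)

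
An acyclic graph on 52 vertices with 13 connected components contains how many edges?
39 (Each of the 13 component trees on V_i vertices has V_i - 1 edges; summing gives V - C = 52 - 13 = 39)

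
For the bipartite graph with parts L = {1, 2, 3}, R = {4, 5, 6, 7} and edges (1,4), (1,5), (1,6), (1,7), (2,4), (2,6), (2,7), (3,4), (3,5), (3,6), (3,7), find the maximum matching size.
3 (matching: (1,7), (2,6), (3,5); upper bound min(|L|,|R|) = min(3,4) = 3)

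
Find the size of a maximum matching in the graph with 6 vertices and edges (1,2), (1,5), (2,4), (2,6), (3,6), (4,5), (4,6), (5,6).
3 (matching: (1,5), (2,4), (3,6); upper bound floor(n/2) = floor(6/2) = 3)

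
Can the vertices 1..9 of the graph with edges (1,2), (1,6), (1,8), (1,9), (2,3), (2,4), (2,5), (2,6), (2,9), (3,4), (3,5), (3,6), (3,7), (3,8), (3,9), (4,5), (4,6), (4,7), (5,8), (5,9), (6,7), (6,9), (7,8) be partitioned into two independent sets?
No (odd cycle of length 3: 6 -> 1 -> 9 -> 6)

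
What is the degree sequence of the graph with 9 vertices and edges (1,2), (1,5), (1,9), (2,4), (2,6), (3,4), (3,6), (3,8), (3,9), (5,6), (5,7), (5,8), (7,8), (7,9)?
[4, 4, 3, 3, 3, 3, 3, 3, 2] (degrees: deg(1)=3, deg(2)=3, deg(3)=4, deg(4)=2, deg(5)=4, deg(6)=3, deg(7)=3, deg(8)=3, deg(9)=3)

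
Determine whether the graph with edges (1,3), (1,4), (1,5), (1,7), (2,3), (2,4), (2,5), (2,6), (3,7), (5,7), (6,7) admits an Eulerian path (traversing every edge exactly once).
Yes (the graph is connected and exactly 2 vertices have odd degree: {3, 5}; any Eulerian path must start and end at those)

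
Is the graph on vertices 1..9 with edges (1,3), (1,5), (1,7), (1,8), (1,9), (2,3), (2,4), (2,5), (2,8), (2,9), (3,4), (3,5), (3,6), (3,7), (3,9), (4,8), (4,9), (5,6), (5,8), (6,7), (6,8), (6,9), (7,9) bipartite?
No (odd cycle of length 3: 8 -> 1 -> 5 -> 8)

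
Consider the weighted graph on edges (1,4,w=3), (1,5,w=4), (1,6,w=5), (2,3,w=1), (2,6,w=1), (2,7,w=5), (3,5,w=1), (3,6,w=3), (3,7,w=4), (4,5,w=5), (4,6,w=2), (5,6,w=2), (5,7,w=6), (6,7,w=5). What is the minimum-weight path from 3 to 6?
2 (path: 3 -> 2 -> 6; weights 1 + 1 = 2)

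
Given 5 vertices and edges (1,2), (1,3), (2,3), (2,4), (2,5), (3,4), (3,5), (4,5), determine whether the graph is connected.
Yes (BFS from 1 visits [1, 2, 3, 4, 5] — all 5 vertices reached)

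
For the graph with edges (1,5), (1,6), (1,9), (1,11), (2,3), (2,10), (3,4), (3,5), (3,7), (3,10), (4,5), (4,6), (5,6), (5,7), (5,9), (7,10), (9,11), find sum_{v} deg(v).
34 (handshake: sum of degrees = 2|E| = 2 x 17 = 34)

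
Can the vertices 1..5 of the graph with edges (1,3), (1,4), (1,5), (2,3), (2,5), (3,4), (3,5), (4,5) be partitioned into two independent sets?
No (odd cycle of length 3: 5 -> 1 -> 4 -> 5)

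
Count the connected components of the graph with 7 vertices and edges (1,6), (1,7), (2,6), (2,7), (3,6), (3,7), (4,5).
2 (components: {1, 2, 3, 6, 7}, {4, 5})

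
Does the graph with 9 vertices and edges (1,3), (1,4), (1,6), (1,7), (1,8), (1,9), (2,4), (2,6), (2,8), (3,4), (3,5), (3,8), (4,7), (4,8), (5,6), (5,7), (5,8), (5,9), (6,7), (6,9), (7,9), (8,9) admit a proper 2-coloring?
No (odd cycle of length 3: 8 -> 1 -> 9 -> 8)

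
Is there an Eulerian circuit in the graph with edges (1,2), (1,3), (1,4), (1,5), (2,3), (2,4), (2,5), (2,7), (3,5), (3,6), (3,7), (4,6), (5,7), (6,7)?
No (4 vertices have odd degree: {2, 3, 4, 6}; Eulerian circuit requires 0)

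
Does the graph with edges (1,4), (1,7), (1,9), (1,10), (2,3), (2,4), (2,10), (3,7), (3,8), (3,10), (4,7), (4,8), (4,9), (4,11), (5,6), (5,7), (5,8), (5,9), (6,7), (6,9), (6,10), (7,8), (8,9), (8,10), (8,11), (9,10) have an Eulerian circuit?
No (2 vertices have odd degree: {2, 8}; Eulerian circuit requires 0)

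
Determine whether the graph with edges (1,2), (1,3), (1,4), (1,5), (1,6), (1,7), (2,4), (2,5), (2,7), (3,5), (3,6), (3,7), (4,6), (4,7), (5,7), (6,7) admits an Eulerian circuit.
Yes (the graph is connected and all 7 vertices have even degree)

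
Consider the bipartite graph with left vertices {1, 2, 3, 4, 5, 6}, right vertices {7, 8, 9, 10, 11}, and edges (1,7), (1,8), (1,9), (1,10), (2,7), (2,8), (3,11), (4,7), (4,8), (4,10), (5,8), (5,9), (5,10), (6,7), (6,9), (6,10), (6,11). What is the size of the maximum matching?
5 (matching: (1,10), (2,8), (3,11), (4,7), (5,9); upper bound min(|L|,|R|) = min(6,5) = 5)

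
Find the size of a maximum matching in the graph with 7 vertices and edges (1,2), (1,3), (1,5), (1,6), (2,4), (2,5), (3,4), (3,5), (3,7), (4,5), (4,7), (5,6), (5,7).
3 (matching: (1,3), (4,7), (5,6); upper bound floor(n/2) = floor(7/2) = 3)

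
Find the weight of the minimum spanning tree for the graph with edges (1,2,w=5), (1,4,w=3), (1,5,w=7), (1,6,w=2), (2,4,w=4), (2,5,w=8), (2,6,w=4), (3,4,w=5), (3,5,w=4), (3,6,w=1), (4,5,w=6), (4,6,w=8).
14 (MST edges: (1,4,w=3), (1,6,w=2), (2,4,w=4), (3,5,w=4), (3,6,w=1); sum of weights 3 + 2 + 4 + 4 + 1 = 14)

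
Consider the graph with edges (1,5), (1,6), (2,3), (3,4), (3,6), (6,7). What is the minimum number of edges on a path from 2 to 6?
2 (path: 2 -> 3 -> 6, 2 edges)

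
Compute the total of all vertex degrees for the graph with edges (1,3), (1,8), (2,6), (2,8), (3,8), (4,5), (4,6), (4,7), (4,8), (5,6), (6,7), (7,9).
24 (handshake: sum of degrees = 2|E| = 2 x 12 = 24)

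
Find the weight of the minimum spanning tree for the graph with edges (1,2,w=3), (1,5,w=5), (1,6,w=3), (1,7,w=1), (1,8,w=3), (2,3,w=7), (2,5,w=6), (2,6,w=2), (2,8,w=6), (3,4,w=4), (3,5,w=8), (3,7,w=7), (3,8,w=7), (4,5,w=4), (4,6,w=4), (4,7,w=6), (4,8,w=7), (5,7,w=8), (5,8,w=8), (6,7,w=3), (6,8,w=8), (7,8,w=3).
21 (MST edges: (1,2,w=3), (1,7,w=1), (1,8,w=3), (2,6,w=2), (3,4,w=4), (4,5,w=4), (4,6,w=4); sum of weights 3 + 1 + 3 + 2 + 4 + 4 + 4 = 21)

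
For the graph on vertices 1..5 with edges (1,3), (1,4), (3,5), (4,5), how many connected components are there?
2 (components: {1, 3, 4, 5}, {2})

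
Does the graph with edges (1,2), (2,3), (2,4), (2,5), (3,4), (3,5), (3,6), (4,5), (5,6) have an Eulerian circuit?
No (2 vertices have odd degree: {1, 4}; Eulerian circuit requires 0)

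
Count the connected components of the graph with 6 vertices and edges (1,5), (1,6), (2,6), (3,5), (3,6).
2 (components: {1, 2, 3, 5, 6}, {4})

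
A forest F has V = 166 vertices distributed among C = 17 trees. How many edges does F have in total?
149 (Each of the 17 component trees on V_i vertices has V_i - 1 edges; summing gives V - C = 166 - 17 = 149)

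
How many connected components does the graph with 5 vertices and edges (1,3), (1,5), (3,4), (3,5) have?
2 (components: {1, 3, 4, 5}, {2})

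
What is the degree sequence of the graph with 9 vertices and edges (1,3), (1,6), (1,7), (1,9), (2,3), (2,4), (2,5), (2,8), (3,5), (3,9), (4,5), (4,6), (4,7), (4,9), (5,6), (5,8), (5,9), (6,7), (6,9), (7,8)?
[6, 5, 5, 5, 4, 4, 4, 4, 3] (degrees: deg(1)=4, deg(2)=4, deg(3)=4, deg(4)=5, deg(5)=6, deg(6)=5, deg(7)=4, deg(8)=3, deg(9)=5)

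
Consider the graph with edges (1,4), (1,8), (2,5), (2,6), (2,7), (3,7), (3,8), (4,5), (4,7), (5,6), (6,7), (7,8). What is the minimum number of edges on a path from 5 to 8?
3 (path: 5 -> 4 -> 1 -> 8, 3 edges)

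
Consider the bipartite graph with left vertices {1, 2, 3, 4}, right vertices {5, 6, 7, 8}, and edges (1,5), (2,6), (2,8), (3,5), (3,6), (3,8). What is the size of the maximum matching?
3 (matching: (1,5), (2,8), (3,6); upper bound min(|L|,|R|) = min(4,4) = 4)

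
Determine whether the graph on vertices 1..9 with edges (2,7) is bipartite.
Yes. Partition: {1, 2, 3, 4, 5, 6, 8, 9}, {7}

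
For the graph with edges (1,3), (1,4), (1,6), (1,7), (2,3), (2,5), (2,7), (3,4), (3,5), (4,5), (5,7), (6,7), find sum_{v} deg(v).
24 (handshake: sum of degrees = 2|E| = 2 x 12 = 24)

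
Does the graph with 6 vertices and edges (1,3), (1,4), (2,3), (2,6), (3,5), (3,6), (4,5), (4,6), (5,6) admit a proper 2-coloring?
No (odd cycle of length 3: 6 -> 3 -> 5 -> 6)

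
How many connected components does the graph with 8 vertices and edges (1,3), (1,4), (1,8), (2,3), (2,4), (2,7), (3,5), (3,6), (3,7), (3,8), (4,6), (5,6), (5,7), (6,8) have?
1 (components: {1, 2, 3, 4, 5, 6, 7, 8})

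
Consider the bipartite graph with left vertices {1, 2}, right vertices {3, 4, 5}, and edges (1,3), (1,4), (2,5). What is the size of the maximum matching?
2 (matching: (1,4), (2,5); upper bound min(|L|,|R|) = min(2,3) = 2)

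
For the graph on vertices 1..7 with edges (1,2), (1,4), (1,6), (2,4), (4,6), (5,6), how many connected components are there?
3 (components: {1, 2, 4, 5, 6}, {3}, {7})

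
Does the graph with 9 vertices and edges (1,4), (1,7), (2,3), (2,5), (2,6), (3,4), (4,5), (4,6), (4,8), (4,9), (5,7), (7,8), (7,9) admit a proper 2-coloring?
Yes. Partition: {1, 3, 5, 6, 8, 9}, {2, 4, 7}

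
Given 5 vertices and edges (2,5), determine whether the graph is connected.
No, it has 4 components: {1}, {2, 5}, {3}, {4}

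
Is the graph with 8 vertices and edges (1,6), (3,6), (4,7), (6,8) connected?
No, it has 4 components: {1, 3, 6, 8}, {2}, {4, 7}, {5}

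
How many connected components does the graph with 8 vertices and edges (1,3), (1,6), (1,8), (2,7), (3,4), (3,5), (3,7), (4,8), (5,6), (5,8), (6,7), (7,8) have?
1 (components: {1, 2, 3, 4, 5, 6, 7, 8})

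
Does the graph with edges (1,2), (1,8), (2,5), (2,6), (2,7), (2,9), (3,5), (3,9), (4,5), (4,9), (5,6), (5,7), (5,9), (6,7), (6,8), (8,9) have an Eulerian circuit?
No (4 vertices have odd degree: {2, 7, 8, 9}; Eulerian circuit requires 0)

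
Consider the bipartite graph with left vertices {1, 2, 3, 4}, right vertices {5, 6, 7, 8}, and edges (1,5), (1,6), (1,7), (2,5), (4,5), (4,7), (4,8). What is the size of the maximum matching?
3 (matching: (1,7), (2,5), (4,8); upper bound min(|L|,|R|) = min(4,4) = 4)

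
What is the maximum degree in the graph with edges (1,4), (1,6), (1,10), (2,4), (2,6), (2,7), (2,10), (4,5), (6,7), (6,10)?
4 (attained at vertices 2, 6)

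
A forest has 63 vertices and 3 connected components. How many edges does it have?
60 (Each of the 3 component trees on V_i vertices has V_i - 1 edges; summing gives V - C = 63 - 3 = 60)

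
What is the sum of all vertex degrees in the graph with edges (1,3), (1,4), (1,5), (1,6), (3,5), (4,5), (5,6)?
14 (handshake: sum of degrees = 2|E| = 2 x 7 = 14)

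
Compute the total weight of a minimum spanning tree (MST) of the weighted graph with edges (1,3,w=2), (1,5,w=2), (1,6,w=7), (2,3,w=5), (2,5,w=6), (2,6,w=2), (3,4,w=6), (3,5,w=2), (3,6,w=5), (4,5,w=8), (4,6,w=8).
17 (MST edges: (1,3,w=2), (1,5,w=2), (2,3,w=5), (2,6,w=2), (3,4,w=6); sum of weights 2 + 2 + 5 + 2 + 6 = 17)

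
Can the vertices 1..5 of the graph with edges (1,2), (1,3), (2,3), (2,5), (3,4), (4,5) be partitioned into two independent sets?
No (odd cycle of length 3: 2 -> 1 -> 3 -> 2)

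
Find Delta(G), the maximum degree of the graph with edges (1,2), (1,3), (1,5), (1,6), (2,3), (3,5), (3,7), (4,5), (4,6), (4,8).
4 (attained at vertices 1, 3)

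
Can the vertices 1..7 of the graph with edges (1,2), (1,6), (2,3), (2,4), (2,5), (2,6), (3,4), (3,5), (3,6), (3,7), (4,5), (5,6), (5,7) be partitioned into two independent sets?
No (odd cycle of length 3: 2 -> 1 -> 6 -> 2)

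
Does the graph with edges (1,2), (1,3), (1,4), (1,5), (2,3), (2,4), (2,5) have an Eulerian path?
Yes — and in fact it has an Eulerian circuit (the graph is connected and all 5 vertices have even degree)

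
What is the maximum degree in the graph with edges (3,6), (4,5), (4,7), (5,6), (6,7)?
3 (attained at vertex 6)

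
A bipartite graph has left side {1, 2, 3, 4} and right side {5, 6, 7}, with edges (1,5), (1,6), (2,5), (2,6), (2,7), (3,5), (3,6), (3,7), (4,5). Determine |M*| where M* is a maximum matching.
3 (matching: (1,6), (2,7), (3,5); upper bound min(|L|,|R|) = min(4,3) = 3)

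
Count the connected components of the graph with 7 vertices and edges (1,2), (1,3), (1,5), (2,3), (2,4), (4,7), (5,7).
2 (components: {1, 2, 3, 4, 5, 7}, {6})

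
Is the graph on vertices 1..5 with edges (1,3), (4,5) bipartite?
Yes. Partition: {1, 2, 4}, {3, 5}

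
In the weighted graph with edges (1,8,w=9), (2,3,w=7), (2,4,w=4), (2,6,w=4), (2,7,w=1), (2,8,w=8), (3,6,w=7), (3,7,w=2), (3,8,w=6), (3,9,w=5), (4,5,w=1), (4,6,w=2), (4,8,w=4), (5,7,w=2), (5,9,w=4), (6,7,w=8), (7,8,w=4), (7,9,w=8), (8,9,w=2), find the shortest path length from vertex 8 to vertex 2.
5 (path: 8 -> 7 -> 2; weights 4 + 1 = 5)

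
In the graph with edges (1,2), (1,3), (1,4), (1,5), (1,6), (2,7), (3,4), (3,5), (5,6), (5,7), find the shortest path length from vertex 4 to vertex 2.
2 (path: 4 -> 1 -> 2, 2 edges)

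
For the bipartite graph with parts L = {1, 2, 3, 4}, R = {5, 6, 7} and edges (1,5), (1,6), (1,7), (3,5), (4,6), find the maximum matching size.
3 (matching: (1,7), (3,5), (4,6); upper bound min(|L|,|R|) = min(4,3) = 3)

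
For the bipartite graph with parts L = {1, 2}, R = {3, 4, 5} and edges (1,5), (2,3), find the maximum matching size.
2 (matching: (1,5), (2,3); upper bound min(|L|,|R|) = min(2,3) = 2)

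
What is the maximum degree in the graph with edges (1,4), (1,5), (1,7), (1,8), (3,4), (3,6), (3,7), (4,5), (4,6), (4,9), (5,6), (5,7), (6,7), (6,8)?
5 (attained at vertices 4, 6)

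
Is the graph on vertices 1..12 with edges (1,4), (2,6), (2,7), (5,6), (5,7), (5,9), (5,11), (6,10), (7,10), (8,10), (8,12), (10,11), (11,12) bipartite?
Yes. Partition: {1, 2, 3, 5, 10, 12}, {4, 6, 7, 8, 9, 11}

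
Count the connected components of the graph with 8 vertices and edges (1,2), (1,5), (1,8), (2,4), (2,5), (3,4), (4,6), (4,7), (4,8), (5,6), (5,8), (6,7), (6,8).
1 (components: {1, 2, 3, 4, 5, 6, 7, 8})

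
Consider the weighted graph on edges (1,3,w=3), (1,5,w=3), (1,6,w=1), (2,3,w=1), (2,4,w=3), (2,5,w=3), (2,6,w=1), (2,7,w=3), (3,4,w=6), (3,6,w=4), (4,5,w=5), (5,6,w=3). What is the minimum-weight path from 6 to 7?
4 (path: 6 -> 2 -> 7; weights 1 + 3 = 4)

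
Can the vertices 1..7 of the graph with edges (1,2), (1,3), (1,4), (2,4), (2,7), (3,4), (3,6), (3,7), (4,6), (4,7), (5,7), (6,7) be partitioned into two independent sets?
No (odd cycle of length 3: 4 -> 1 -> 3 -> 4)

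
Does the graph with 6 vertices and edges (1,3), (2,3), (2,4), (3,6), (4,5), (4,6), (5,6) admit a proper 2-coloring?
No (odd cycle of length 5: 4 -> 2 -> 3 -> 6 -> 5 -> 4)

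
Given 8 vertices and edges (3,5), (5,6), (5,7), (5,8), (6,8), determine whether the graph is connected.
No, it has 4 components: {1}, {2}, {3, 5, 6, 7, 8}, {4}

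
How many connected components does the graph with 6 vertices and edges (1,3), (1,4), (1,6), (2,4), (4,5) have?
1 (components: {1, 2, 3, 4, 5, 6})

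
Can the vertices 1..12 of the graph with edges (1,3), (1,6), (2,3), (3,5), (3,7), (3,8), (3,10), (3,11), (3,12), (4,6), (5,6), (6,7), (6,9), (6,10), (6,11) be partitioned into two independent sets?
Yes. Partition: {1, 2, 4, 5, 7, 8, 9, 10, 11, 12}, {3, 6}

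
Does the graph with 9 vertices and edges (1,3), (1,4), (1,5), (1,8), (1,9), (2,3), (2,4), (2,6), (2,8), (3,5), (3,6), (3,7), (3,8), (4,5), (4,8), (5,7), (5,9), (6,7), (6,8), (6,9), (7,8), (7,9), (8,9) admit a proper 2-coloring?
No (odd cycle of length 3: 3 -> 1 -> 5 -> 3)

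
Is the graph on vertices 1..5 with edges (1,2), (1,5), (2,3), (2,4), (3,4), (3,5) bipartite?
No (odd cycle of length 3: 3 -> 2 -> 4 -> 3)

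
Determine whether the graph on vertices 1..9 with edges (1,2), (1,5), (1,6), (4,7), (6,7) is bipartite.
Yes. Partition: {1, 3, 7, 8, 9}, {2, 4, 5, 6}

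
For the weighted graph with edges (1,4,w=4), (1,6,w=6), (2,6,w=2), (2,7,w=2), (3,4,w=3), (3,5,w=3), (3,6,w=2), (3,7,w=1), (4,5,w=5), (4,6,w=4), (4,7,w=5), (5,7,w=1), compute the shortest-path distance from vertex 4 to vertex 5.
5 (path: 4 -> 5; weights 5 = 5)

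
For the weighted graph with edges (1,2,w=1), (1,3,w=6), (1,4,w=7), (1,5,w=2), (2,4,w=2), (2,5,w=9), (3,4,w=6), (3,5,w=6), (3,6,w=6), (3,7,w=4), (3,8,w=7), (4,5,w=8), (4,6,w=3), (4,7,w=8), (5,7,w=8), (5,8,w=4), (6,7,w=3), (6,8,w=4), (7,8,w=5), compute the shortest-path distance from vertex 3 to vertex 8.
7 (path: 3 -> 8; weights 7 = 7)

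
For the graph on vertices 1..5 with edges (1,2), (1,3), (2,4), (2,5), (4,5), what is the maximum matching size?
2 (matching: (1,2), (4,5); upper bound floor(n/2) = floor(5/2) = 2)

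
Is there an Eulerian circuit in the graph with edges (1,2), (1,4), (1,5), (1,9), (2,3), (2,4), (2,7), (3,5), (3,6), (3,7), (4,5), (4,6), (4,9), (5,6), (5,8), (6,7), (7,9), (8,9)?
No (2 vertices have odd degree: {4, 5}; Eulerian circuit requires 0)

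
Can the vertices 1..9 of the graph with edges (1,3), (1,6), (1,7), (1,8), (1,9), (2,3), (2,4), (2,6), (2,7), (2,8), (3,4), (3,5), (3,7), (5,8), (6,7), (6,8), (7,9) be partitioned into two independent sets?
No (odd cycle of length 3: 7 -> 1 -> 3 -> 7)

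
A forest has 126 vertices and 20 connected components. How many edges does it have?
106 (Each of the 20 component trees on V_i vertices has V_i - 1 edges; summing gives V - C = 126 - 20 = 106)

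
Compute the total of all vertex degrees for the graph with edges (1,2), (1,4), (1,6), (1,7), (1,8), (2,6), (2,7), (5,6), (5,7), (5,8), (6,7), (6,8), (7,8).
26 (handshake: sum of degrees = 2|E| = 2 x 13 = 26)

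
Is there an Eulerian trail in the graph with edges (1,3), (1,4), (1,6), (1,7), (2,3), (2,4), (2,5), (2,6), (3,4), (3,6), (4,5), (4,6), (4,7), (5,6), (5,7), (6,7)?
Yes — and in fact it has an Eulerian circuit (the graph is connected and all 7 vertices have even degree)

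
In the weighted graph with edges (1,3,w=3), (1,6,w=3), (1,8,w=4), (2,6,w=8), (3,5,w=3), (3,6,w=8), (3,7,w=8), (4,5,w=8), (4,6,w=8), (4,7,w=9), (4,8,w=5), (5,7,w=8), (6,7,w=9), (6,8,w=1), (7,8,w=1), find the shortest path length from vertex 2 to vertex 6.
8 (path: 2 -> 6; weights 8 = 8)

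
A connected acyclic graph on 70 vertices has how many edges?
69 (A tree on V vertices has V - 1 edges, so 70 - 1 = 69)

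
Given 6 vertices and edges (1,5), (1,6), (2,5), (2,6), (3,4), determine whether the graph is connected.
No, it has 2 components: {1, 2, 5, 6}, {3, 4}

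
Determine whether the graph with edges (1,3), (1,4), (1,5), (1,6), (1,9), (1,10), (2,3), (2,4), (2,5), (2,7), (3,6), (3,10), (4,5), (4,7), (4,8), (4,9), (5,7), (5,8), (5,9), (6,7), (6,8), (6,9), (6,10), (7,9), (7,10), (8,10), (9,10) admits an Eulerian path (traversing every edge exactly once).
Yes — and in fact it has an Eulerian circuit (the graph is connected and all 10 vertices have even degree)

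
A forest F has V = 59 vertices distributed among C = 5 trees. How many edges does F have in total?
54 (Each of the 5 component trees on V_i vertices has V_i - 1 edges; summing gives V - C = 59 - 5 = 54)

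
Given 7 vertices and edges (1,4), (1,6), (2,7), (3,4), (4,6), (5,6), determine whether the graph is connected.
No, it has 2 components: {1, 3, 4, 5, 6}, {2, 7}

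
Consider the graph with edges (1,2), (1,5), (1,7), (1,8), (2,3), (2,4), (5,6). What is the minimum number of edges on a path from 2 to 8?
2 (path: 2 -> 1 -> 8, 2 edges)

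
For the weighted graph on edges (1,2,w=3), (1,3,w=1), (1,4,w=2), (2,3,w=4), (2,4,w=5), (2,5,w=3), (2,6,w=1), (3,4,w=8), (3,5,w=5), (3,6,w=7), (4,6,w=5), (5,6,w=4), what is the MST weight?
10 (MST edges: (1,2,w=3), (1,3,w=1), (1,4,w=2), (2,5,w=3), (2,6,w=1); sum of weights 3 + 1 + 2 + 3 + 1 = 10)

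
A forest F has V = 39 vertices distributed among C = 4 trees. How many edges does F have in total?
35 (Each of the 4 component trees on V_i vertices has V_i - 1 edges; summing gives V - C = 39 - 4 = 35)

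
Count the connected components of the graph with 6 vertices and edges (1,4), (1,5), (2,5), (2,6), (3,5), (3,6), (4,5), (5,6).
1 (components: {1, 2, 3, 4, 5, 6})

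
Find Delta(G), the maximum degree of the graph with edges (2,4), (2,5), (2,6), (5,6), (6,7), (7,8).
3 (attained at vertices 2, 6)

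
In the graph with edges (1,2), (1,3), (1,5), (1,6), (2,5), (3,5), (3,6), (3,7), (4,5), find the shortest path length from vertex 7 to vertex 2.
3 (path: 7 -> 3 -> 1 -> 2, 3 edges)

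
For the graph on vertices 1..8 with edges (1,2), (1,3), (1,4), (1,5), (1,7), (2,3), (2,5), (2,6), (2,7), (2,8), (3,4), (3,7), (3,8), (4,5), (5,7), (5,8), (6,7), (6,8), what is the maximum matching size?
4 (matching: (1,7), (2,6), (3,4), (5,8); upper bound floor(n/2) = floor(8/2) = 4)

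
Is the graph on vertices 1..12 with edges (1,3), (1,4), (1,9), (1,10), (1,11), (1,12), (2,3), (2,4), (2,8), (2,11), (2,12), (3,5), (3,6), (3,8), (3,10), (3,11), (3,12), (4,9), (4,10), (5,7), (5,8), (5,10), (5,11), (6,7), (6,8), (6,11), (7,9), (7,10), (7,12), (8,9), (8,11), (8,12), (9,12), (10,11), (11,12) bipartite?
No (odd cycle of length 3: 11 -> 1 -> 12 -> 11)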